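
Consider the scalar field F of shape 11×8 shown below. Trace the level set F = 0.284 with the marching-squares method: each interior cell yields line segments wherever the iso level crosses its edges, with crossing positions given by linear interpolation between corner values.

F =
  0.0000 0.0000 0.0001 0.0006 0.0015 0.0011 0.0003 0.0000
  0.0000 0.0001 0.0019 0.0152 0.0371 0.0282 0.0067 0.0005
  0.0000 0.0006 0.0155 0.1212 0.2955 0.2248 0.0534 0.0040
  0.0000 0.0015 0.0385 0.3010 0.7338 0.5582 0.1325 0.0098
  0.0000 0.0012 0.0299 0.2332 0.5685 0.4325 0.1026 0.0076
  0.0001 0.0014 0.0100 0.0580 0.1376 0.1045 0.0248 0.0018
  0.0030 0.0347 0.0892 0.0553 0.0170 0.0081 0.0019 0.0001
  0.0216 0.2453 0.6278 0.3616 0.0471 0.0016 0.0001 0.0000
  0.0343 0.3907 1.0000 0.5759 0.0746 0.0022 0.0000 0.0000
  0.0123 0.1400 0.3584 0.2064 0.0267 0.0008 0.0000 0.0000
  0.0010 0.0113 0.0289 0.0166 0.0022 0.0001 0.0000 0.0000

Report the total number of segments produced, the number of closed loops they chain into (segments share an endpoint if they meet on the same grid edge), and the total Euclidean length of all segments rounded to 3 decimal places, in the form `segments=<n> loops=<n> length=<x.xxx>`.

segments=24 loops=2 length=16.877

cell (1,3): code 0100 → (1.955,4.000)–(2.000,3.934)
cell (1,4): code 1000 → (2.000,4.163)–(1.955,4.000)
cell (2,2): code 0100 → (2.905,3.000)–(3.000,2.935)
cell (2,3): code 1110 → (2.000,3.934)–(2.905,3.000)
cell (2,4): code 1101 → (2.178,5.000)–(2.000,4.163)
cell (2,5): code 1000 → (3.000,5.644)–(2.178,5.000)
cell (3,2): code 0010 → (3.000,2.935)–(3.251,3.000)
cell (3,3): code 0111 → (3.251,3.000)–(4.000,3.152)
cell (3,5): code 1001 → (4.000,5.450)–(3.000,5.644)
cell (4,3): code 0010 → (4.000,3.152)–(4.660,4.000)
cell (4,4): code 0011 → (4.660,4.000)–(4.453,5.000)
cell (4,5): code 0001 → (4.453,5.000)–(4.000,5.450)
cell (6,1): code 0100 → (6.362,2.000)–(7.000,1.101)
cell (6,2): code 1100 → (6.747,3.000)–(6.362,2.000)
cell (6,3): code 1000 → (7.000,3.247)–(6.747,3.000)
cell (7,0): code 0100 → (7.266,1.000)–(8.000,0.701)
cell (7,1): code 1110 → (7.000,1.101)–(7.266,1.000)
cell (7,3): code 1001 → (8.000,3.582)–(7.000,3.247)
cell (8,0): code 0010 → (8.000,0.701)–(8.426,1.000)
cell (8,1): code 0111 → (8.426,1.000)–(9.000,1.659)
cell (8,2): code 1011 → (9.000,2.489)–(8.790,3.000)
cell (8,3): code 0001 → (8.790,3.000)–(8.000,3.582)
cell (9,1): code 0010 → (9.000,1.659)–(9.226,2.000)
cell (9,2): code 0001 → (9.226,2.000)–(9.000,2.489)
total: 24 segments, chained into 2 closed loop(s), length Σ = 16.876858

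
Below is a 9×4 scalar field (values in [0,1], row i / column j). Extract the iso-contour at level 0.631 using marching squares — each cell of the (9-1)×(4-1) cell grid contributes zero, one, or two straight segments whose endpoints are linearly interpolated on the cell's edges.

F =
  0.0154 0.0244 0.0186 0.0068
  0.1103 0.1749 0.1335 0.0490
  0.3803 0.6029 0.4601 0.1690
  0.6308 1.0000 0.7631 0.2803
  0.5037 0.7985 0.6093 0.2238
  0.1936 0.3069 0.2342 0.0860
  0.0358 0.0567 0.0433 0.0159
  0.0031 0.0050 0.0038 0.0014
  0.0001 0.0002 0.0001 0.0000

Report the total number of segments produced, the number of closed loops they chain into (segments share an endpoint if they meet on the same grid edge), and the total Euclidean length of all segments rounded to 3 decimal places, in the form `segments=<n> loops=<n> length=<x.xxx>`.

segments=8 loops=1 length=6.778

cell (2,0): code 0100 → (2.071,1.000)–(3.000,0.001)
cell (2,1): code 1100 → (2.564,2.000)–(2.071,1.000)
cell (2,2): code 1000 → (3.000,2.274)–(2.564,2.000)
cell (3,0): code 0110 → (3.000,0.001)–(4.000,0.432)
cell (3,1): code 1011 → (4.000,1.885)–(3.859,2.000)
cell (3,2): code 0001 → (3.859,2.000)–(3.000,2.274)
cell (4,0): code 0010 → (4.000,0.432)–(4.341,1.000)
cell (4,1): code 0001 → (4.341,1.000)–(4.000,1.885)
total: 8 segments, chained into 1 closed loop(s), length Σ = 6.777878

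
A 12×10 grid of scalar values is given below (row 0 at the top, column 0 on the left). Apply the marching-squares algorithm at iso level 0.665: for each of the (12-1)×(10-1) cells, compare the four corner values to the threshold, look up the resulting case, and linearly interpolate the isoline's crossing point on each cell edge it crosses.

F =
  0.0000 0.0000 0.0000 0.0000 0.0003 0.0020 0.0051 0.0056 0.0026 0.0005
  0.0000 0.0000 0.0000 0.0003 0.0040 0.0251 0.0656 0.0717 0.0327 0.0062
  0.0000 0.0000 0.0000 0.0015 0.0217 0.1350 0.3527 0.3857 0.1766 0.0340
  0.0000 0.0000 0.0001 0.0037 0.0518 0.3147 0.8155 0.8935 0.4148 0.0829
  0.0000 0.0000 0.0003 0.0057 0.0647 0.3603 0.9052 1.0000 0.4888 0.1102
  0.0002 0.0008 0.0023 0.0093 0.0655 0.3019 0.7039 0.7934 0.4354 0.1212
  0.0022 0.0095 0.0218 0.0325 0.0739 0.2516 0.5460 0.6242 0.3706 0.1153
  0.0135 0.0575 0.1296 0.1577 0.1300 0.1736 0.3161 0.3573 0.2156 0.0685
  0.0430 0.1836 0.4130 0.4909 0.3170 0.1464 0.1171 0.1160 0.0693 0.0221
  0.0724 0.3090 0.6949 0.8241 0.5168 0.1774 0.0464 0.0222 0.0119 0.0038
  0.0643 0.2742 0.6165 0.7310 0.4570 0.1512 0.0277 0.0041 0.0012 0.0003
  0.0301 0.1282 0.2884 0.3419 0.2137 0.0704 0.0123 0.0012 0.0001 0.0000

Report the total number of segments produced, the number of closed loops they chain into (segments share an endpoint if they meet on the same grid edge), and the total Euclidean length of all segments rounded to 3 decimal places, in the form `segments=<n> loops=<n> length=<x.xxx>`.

cell (2,5): code 0100 → (2.675,6.000)–(3.000,5.699)
cell (2,6): code 1100 → (2.550,7.000)–(2.675,6.000)
cell (2,7): code 1000 → (3.000,7.477)–(2.550,7.000)
cell (3,5): code 0110 → (3.000,5.699)–(4.000,5.559)
cell (3,7): code 1001 → (4.000,7.655)–(3.000,7.477)
cell (4,5): code 0110 → (4.000,5.559)–(5.000,5.903)
cell (4,7): code 1001 → (5.000,7.359)–(4.000,7.655)
cell (5,5): code 0010 → (5.000,5.903)–(5.246,6.000)
cell (5,6): code 0011 → (5.246,6.000)–(5.759,7.000)
cell (5,7): code 0001 → (5.759,7.000)–(5.000,7.359)
cell (8,1): code 0100 → (8.894,2.000)–(9.000,1.923)
cell (8,2): code 1100 → (8.523,3.000)–(8.894,2.000)
cell (8,3): code 1000 → (9.000,3.518)–(8.523,3.000)
cell (9,1): code 0010 → (9.000,1.923)–(9.381,2.000)
cell (9,2): code 0111 → (9.381,2.000)–(10.000,2.424)
cell (9,3): code 1001 → (10.000,3.241)–(9.000,3.518)
cell (10,2): code 0010 → (10.000,2.424)–(10.170,3.000)
cell (10,3): code 0001 → (10.170,3.000)–(10.000,3.241)
total: 18 segments, chained into 2 closed loop(s), length Σ = 13.434777

segments=18 loops=2 length=13.435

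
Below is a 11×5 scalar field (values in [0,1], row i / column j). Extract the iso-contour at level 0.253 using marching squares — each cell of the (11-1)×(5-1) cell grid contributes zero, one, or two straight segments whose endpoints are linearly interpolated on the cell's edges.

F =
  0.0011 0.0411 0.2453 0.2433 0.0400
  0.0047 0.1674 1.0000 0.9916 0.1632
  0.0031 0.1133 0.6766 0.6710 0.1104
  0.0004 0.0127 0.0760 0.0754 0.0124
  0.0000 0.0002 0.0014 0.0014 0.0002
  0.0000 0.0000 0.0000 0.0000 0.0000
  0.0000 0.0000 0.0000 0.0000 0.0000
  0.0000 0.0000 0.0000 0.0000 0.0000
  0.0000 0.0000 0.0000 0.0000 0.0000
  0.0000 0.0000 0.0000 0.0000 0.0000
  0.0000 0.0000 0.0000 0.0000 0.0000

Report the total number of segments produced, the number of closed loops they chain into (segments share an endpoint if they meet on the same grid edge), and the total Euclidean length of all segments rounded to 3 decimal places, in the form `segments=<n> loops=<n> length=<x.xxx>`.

segments=8 loops=1 length=8.742

cell (0,1): code 0100 → (0.010,2.000)–(1.000,1.103)
cell (0,2): code 1100 → (0.013,3.000)–(0.010,2.000)
cell (0,3): code 1000 → (1.000,3.892)–(0.013,3.000)
cell (1,1): code 0110 → (1.000,1.103)–(2.000,1.248)
cell (1,3): code 1001 → (2.000,3.746)–(1.000,3.892)
cell (2,1): code 0010 → (2.000,1.248)–(2.705,2.000)
cell (2,2): code 0011 → (2.705,2.000)–(2.702,3.000)
cell (2,3): code 0001 → (2.702,3.000)–(2.000,3.746)
total: 8 segments, chained into 1 closed loop(s), length Σ = 8.742064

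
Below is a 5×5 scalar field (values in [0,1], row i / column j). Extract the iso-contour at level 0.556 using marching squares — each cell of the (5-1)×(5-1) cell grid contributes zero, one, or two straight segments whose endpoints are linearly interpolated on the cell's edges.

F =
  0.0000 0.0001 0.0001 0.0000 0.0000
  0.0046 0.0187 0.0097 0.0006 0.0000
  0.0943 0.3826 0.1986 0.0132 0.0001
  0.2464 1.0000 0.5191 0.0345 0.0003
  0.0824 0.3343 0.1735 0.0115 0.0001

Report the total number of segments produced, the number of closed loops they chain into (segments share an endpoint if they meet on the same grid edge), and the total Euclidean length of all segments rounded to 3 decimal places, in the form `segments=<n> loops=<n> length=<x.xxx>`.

segments=4 loops=1 length=4.129

cell (2,0): code 0100 → (2.281,1.000)–(3.000,0.411)
cell (2,1): code 1000 → (3.000,1.923)–(2.281,1.000)
cell (3,0): code 0010 → (3.000,0.411)–(3.667,1.000)
cell (3,1): code 0001 → (3.667,1.000)–(3.000,1.923)
total: 4 segments, chained into 1 closed loop(s), length Σ = 4.128874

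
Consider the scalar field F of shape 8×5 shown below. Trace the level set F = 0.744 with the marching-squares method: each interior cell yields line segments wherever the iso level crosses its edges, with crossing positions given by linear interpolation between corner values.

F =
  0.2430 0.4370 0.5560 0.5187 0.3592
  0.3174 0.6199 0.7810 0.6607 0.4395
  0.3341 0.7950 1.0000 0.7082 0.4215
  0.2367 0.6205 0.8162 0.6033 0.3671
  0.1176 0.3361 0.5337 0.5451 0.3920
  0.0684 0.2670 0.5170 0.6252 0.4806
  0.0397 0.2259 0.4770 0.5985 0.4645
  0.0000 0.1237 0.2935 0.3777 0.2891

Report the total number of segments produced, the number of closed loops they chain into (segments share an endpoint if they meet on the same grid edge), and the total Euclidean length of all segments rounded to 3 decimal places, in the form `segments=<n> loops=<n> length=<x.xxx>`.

segments=10 loops=1 length=6.410

cell (0,1): code 0100 → (0.836,2.000)–(1.000,1.770)
cell (0,2): code 1000 → (1.000,2.308)–(0.836,2.000)
cell (1,0): code 0100 → (1.709,1.000)–(2.000,0.889)
cell (1,1): code 1110 → (1.000,1.770)–(1.709,1.000)
cell (1,2): code 1001 → (2.000,2.877)–(1.000,2.308)
cell (2,0): code 0010 → (2.000,0.889)–(2.292,1.000)
cell (2,1): code 0111 → (2.292,1.000)–(3.000,1.631)
cell (2,2): code 1001 → (3.000,2.339)–(2.000,2.877)
cell (3,1): code 0010 → (3.000,1.631)–(3.256,2.000)
cell (3,2): code 0001 → (3.256,2.000)–(3.000,2.339)
total: 10 segments, chained into 1 closed loop(s), length Σ = 6.410315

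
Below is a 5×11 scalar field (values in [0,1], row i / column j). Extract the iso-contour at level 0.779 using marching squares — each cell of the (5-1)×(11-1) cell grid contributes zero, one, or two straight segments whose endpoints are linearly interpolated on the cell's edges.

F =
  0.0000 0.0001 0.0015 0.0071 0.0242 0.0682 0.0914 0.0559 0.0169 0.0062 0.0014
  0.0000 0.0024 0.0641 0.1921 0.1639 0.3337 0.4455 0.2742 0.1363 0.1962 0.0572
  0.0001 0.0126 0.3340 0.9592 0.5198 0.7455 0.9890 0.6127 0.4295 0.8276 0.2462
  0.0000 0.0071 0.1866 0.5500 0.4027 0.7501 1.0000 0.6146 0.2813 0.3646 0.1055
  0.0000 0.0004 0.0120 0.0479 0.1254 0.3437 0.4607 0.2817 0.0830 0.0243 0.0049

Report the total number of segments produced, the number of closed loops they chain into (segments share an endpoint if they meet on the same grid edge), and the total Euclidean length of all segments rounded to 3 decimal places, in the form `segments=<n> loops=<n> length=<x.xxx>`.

segments=14 loops=3 length=7.829

cell (1,2): code 0100 → (1.765,3.000)–(2.000,2.712)
cell (1,3): code 1000 → (2.000,3.410)–(1.765,3.000)
cell (1,5): code 0100 → (1.614,6.000)–(2.000,5.138)
cell (1,6): code 1000 → (2.000,6.558)–(1.614,6.000)
cell (1,8): code 0100 → (1.923,9.000)–(2.000,8.878)
cell (1,9): code 1000 → (2.000,9.084)–(1.923,9.000)
cell (2,2): code 0010 → (2.000,2.712)–(2.440,3.000)
cell (2,3): code 0001 → (2.440,3.000)–(2.000,3.410)
cell (2,5): code 0110 → (2.000,5.138)–(3.000,5.116)
cell (2,6): code 1001 → (3.000,6.573)–(2.000,6.558)
cell (2,8): code 0010 → (2.000,8.878)–(2.105,9.000)
cell (2,9): code 0001 → (2.105,9.000)–(2.000,9.084)
cell (3,5): code 0010 → (3.000,5.116)–(3.410,6.000)
cell (3,6): code 0001 → (3.410,6.000)–(3.000,6.573)
total: 14 segments, chained into 3 closed loop(s), length Σ = 7.829298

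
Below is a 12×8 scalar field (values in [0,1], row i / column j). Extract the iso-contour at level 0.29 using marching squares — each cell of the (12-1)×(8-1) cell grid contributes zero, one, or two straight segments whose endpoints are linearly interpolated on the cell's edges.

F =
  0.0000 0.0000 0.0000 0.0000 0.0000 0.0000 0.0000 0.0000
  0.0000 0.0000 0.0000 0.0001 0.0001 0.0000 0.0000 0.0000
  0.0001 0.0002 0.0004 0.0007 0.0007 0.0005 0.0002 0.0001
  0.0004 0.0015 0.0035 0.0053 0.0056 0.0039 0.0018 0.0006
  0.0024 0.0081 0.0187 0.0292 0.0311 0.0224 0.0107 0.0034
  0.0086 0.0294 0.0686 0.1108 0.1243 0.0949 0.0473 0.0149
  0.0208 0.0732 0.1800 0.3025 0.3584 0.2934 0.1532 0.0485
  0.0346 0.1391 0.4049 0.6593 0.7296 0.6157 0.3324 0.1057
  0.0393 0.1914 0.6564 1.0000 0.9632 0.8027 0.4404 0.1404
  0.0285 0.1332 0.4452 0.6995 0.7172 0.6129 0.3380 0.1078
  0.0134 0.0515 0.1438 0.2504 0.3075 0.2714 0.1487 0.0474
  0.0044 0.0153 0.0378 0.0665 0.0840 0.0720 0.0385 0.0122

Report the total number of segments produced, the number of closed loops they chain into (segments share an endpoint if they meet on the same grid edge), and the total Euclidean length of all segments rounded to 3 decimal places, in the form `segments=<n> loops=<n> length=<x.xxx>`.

cell (5,2): code 0100 → (5.935,3.000)–(6.000,2.898)
cell (5,3): code 1100 → (5.708,4.000)–(5.935,3.000)
cell (5,4): code 1100 → (5.983,5.000)–(5.708,4.000)
cell (5,5): code 1000 → (6.000,5.024)–(5.983,5.000)
cell (6,1): code 0100 → (6.489,2.000)–(7.000,1.568)
cell (6,2): code 1110 → (6.000,2.898)–(6.489,2.000)
cell (6,5): code 1101 → (6.763,6.000)–(6.000,5.024)
cell (6,6): code 1000 → (7.000,6.187)–(6.763,6.000)
cell (7,1): code 0110 → (7.000,1.568)–(8.000,1.212)
cell (7,6): code 1001 → (8.000,6.501)–(7.000,6.187)
cell (8,1): code 0110 → (8.000,1.212)–(9.000,1.503)
cell (8,6): code 1001 → (9.000,6.209)–(8.000,6.501)
cell (9,1): code 0010 → (9.000,1.503)–(9.515,2.000)
cell (9,2): code 0011 → (9.515,2.000)–(9.912,3.000)
cell (9,3): code 0111 → (9.912,3.000)–(10.000,3.694)
cell (9,4): code 1011 → (10.000,4.485)–(9.946,5.000)
cell (9,5): code 0011 → (9.946,5.000)–(9.254,6.000)
cell (9,6): code 0001 → (9.254,6.000)–(9.000,6.209)
cell (10,3): code 0010 → (10.000,3.694)–(10.078,4.000)
cell (10,4): code 0001 → (10.078,4.000)–(10.000,4.485)
total: 20 segments, chained into 1 closed loop(s), length Σ = 14.999329

segments=20 loops=1 length=14.999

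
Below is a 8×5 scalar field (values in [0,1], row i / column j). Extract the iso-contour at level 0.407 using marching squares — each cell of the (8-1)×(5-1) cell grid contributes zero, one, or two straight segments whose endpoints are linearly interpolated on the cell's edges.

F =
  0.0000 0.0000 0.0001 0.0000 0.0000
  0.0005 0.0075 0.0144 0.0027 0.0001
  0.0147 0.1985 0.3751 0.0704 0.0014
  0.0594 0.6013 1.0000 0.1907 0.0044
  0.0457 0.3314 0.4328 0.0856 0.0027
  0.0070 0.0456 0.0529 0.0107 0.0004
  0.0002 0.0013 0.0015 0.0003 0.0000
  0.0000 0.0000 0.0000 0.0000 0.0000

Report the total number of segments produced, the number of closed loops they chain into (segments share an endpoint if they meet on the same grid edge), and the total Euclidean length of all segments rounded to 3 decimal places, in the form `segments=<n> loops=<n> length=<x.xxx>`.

cell (2,0): code 0100 → (2.518,1.000)–(3.000,0.641)
cell (2,1): code 1100 → (2.051,2.000)–(2.518,1.000)
cell (2,2): code 1000 → (3.000,2.733)–(2.051,2.000)
cell (3,0): code 0010 → (3.000,0.641)–(3.720,1.000)
cell (3,1): code 0111 → (3.720,1.000)–(4.000,1.746)
cell (3,2): code 1001 → (4.000,2.074)–(3.000,2.733)
cell (4,1): code 0010 → (4.000,1.746)–(4.068,2.000)
cell (4,2): code 0001 → (4.068,2.000)–(4.000,2.074)
total: 8 segments, chained into 1 closed loop(s), length Σ = 6.065446

segments=8 loops=1 length=6.065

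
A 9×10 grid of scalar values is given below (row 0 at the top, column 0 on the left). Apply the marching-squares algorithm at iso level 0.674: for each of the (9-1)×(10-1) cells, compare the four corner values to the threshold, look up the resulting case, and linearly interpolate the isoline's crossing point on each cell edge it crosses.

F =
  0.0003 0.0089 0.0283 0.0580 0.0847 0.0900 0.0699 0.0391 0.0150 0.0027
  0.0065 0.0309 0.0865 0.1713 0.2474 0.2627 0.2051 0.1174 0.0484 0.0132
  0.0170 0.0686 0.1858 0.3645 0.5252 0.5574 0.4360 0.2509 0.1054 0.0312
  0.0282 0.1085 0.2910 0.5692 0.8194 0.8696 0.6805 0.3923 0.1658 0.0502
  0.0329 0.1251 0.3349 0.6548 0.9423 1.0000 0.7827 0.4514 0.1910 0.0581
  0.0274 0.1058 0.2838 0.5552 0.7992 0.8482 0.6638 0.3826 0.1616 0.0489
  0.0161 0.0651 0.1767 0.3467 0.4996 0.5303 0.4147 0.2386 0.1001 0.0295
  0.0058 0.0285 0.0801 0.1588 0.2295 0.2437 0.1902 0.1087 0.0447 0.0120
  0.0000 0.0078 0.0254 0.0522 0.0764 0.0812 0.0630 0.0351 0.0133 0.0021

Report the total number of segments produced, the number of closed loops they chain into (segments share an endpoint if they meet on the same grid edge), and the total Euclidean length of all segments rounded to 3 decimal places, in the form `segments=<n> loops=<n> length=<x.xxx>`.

cell (2,3): code 0100 → (2.506,4.000)–(3.000,3.419)
cell (2,4): code 1100 → (2.373,5.000)–(2.506,4.000)
cell (2,5): code 1100 → (2.973,6.000)–(2.373,5.000)
cell (2,6): code 1000 → (3.000,6.023)–(2.973,6.000)
cell (3,3): code 0110 → (3.000,3.419)–(4.000,3.067)
cell (3,6): code 1001 → (4.000,6.328)–(3.000,6.023)
cell (4,3): code 0110 → (4.000,3.067)–(5.000,3.487)
cell (4,5): code 1011 → (5.000,5.945)–(4.914,6.000)
cell (4,6): code 0001 → (4.914,6.000)–(4.000,6.328)
cell (5,3): code 0010 → (5.000,3.487)–(5.418,4.000)
cell (5,4): code 0011 → (5.418,4.000)–(5.548,5.000)
cell (5,5): code 0001 → (5.548,5.000)–(5.000,5.945)
total: 12 segments, chained into 1 closed loop(s), length Σ = 9.998744

segments=12 loops=1 length=9.999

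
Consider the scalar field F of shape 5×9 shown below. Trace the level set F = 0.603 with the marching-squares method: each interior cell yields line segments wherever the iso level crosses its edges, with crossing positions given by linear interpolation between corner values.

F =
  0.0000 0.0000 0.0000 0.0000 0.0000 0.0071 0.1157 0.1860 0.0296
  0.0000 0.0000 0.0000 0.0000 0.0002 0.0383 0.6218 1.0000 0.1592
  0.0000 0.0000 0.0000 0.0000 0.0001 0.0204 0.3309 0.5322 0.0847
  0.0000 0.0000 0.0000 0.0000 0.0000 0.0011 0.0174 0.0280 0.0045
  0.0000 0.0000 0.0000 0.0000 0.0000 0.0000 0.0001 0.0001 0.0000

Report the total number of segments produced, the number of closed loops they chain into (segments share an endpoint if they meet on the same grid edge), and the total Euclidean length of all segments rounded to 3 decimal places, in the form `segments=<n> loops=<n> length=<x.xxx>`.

cell (0,5): code 0100 → (0.963,6.000)–(1.000,5.968)
cell (0,6): code 1100 → (0.512,7.000)–(0.963,6.000)
cell (0,7): code 1000 → (1.000,7.472)–(0.512,7.000)
cell (1,5): code 0010 → (1.000,5.968)–(1.065,6.000)
cell (1,6): code 0011 → (1.065,6.000)–(1.849,7.000)
cell (1,7): code 0001 → (1.849,7.000)–(1.000,7.472)
total: 6 segments, chained into 1 closed loop(s), length Σ = 4.138904

segments=6 loops=1 length=4.139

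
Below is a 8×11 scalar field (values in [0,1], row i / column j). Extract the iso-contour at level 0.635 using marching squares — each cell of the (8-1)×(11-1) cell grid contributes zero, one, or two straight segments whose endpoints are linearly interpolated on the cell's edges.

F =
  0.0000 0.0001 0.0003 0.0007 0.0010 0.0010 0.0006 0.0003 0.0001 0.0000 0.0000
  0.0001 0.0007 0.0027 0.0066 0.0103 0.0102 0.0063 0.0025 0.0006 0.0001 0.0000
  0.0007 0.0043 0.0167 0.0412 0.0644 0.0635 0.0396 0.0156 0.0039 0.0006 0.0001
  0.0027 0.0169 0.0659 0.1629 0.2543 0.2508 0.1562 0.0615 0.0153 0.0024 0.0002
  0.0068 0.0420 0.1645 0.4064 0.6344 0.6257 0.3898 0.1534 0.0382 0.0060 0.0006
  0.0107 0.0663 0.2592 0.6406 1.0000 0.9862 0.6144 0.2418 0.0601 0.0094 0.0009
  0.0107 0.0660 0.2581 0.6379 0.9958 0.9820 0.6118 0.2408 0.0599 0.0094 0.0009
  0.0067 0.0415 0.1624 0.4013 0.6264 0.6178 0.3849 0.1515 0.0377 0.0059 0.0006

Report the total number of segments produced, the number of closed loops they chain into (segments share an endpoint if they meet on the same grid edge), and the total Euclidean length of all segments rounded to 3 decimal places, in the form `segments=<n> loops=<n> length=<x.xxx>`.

segments=10 loops=1 length=9.522

cell (4,2): code 0100 → (4.976,3.000)–(5.000,2.985)
cell (4,3): code 1100 → (4.002,4.000)–(4.976,3.000)
cell (4,4): code 1100 → (4.026,5.000)–(4.002,4.000)
cell (4,5): code 1000 → (5.000,5.945)–(4.026,5.000)
cell (5,2): code 0110 → (5.000,2.985)–(6.000,2.992)
cell (5,5): code 1001 → (6.000,5.937)–(5.000,5.945)
cell (6,2): code 0010 → (6.000,2.992)–(6.012,3.000)
cell (6,3): code 0011 → (6.012,3.000)–(6.977,4.000)
cell (6,4): code 0011 → (6.977,4.000)–(6.953,5.000)
cell (6,5): code 0001 → (6.953,5.000)–(6.000,5.937)
total: 10 segments, chained into 1 closed loop(s), length Σ = 9.522209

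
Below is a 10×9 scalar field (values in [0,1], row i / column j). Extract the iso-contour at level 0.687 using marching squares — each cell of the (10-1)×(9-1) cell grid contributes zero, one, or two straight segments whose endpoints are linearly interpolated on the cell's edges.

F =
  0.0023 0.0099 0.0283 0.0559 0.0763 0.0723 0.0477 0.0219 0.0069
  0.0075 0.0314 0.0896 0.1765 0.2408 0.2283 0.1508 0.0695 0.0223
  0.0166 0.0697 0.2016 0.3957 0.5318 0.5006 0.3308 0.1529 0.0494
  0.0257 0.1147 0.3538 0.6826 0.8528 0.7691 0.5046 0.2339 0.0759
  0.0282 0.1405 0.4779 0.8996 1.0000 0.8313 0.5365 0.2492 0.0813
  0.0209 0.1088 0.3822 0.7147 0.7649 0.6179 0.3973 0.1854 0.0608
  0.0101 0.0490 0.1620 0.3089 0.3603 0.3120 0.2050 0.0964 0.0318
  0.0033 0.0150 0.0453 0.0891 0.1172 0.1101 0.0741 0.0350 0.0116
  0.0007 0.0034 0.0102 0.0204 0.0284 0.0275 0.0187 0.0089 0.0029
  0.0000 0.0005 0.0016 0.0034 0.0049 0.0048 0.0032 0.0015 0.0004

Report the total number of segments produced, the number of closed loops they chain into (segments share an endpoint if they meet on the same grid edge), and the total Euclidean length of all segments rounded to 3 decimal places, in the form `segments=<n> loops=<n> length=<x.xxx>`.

segments=12 loops=1 length=8.881

cell (2,3): code 0100 → (2.483,4.000)–(3.000,3.026)
cell (2,4): code 1100 → (2.694,5.000)–(2.483,4.000)
cell (2,5): code 1000 → (3.000,5.310)–(2.694,5.000)
cell (3,2): code 0100 → (3.020,3.000)–(4.000,2.496)
cell (3,3): code 1110 → (3.000,3.026)–(3.020,3.000)
cell (3,5): code 1001 → (4.000,5.489)–(3.000,5.310)
cell (4,2): code 0110 → (4.000,2.496)–(5.000,2.917)
cell (4,4): code 1011 → (5.000,4.530)–(4.676,5.000)
cell (4,5): code 0001 → (4.676,5.000)–(4.000,5.489)
cell (5,2): code 0010 → (5.000,2.917)–(5.068,3.000)
cell (5,3): code 0011 → (5.068,3.000)–(5.193,4.000)
cell (5,4): code 0001 → (5.193,4.000)–(5.000,4.530)
total: 12 segments, chained into 1 closed loop(s), length Σ = 8.880609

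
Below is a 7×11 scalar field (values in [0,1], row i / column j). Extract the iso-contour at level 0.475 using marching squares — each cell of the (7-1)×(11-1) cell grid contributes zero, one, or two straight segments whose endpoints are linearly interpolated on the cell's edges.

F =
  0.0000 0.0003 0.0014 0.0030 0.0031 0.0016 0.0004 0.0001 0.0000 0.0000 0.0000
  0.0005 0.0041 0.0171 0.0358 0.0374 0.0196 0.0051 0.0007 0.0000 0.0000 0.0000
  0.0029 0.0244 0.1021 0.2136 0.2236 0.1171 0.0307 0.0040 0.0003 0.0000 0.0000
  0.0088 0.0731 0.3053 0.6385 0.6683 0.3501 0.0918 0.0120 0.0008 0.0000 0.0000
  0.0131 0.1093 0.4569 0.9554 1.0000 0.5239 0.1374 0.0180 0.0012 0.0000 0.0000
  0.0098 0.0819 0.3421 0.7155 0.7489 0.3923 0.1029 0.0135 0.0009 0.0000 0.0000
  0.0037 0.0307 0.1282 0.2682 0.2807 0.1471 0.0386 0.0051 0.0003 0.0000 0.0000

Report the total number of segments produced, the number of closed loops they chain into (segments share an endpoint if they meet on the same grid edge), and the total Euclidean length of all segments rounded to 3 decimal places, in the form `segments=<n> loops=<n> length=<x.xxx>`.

cell (2,2): code 0100 → (2.615,3.000)–(3.000,2.509)
cell (2,3): code 1100 → (2.565,4.000)–(2.615,3.000)
cell (2,4): code 1000 → (3.000,4.607)–(2.565,4.000)
cell (3,2): code 0110 → (3.000,2.509)–(4.000,2.036)
cell (3,4): code 1101 → (3.719,5.000)–(3.000,4.607)
cell (3,5): code 1000 → (4.000,5.127)–(3.719,5.000)
cell (4,2): code 0110 → (4.000,2.036)–(5.000,2.356)
cell (4,4): code 1011 → (5.000,4.768)–(4.372,5.000)
cell (4,5): code 0001 → (4.372,5.000)–(4.000,5.127)
cell (5,2): code 0010 → (5.000,2.356)–(5.538,3.000)
cell (5,3): code 0011 → (5.538,3.000)–(5.585,4.000)
cell (5,4): code 0001 → (5.585,4.000)–(5.000,4.768)
total: 12 segments, chained into 1 closed loop(s), length Σ = 9.523203

segments=12 loops=1 length=9.523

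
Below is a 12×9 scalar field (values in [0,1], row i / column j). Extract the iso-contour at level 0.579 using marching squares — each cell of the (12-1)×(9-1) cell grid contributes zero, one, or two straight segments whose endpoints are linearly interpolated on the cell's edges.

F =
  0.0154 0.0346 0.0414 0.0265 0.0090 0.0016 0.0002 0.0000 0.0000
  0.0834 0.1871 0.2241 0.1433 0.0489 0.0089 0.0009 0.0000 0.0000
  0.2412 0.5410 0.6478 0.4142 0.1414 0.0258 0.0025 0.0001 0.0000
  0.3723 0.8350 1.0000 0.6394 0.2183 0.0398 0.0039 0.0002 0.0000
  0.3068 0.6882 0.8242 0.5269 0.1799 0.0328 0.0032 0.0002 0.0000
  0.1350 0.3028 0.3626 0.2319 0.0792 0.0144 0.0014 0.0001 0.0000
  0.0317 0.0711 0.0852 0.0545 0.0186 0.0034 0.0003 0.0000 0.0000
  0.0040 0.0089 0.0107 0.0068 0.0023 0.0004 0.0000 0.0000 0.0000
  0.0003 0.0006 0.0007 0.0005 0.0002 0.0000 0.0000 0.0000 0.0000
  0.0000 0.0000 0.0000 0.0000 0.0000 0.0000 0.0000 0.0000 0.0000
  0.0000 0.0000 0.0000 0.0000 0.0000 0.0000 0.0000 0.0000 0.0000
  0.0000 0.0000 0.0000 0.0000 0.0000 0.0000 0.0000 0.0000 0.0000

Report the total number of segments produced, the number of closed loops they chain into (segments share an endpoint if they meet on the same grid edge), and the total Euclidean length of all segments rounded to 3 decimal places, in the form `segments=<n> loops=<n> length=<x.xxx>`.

cell (1,1): code 0100 → (1.838,2.000)–(2.000,1.356)
cell (1,2): code 1000 → (2.000,2.295)–(1.838,2.000)
cell (2,0): code 0100 → (2.129,1.000)–(3.000,0.447)
cell (2,1): code 1110 → (2.000,1.356)–(2.129,1.000)
cell (2,2): code 1101 → (2.732,3.000)–(2.000,2.295)
cell (2,3): code 1000 → (3.000,3.143)–(2.732,3.000)
cell (3,0): code 0110 → (3.000,0.447)–(4.000,0.714)
cell (3,2): code 1011 → (4.000,2.825)–(3.537,3.000)
cell (3,3): code 0001 → (3.537,3.000)–(3.000,3.143)
cell (4,0): code 0010 → (4.000,0.714)–(4.283,1.000)
cell (4,1): code 0011 → (4.283,1.000)–(4.531,2.000)
cell (4,2): code 0001 → (4.531,2.000)–(4.000,2.825)
total: 12 segments, chained into 1 closed loop(s), length Σ = 8.231484

segments=12 loops=1 length=8.231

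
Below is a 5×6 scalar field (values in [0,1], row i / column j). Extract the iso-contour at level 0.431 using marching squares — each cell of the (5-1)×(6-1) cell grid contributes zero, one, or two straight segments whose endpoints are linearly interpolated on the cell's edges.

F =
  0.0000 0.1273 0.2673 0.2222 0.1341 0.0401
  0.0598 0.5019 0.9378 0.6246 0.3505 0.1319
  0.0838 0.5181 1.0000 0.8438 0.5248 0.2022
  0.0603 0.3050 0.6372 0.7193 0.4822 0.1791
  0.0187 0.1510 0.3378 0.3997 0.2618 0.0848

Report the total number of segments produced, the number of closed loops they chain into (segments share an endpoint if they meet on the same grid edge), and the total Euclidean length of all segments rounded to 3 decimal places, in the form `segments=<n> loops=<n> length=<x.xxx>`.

cell (0,0): code 0100 → (0.811,1.000)–(1.000,0.840)
cell (0,1): code 1100 → (0.244,2.000)–(0.811,1.000)
cell (0,2): code 1100 → (0.519,3.000)–(0.244,2.000)
cell (0,3): code 1000 → (1.000,3.706)–(0.519,3.000)
cell (1,0): code 0110 → (1.000,0.840)–(2.000,0.799)
cell (1,3): code 1101 → (1.462,4.000)–(1.000,3.706)
cell (1,4): code 1000 → (2.000,4.291)–(1.462,4.000)
cell (2,0): code 0010 → (2.000,0.799)–(2.409,1.000)
cell (2,1): code 0111 → (2.409,1.000)–(3.000,1.379)
cell (2,4): code 1001 → (3.000,4.169)–(2.000,4.291)
cell (3,1): code 0010 → (3.000,1.379)–(3.689,2.000)
cell (3,2): code 0011 → (3.689,2.000)–(3.902,3.000)
cell (3,3): code 0011 → (3.902,3.000)–(3.232,4.000)
cell (3,4): code 0001 → (3.232,4.000)–(3.000,4.169)
total: 14 segments, chained into 1 closed loop(s), length Σ = 11.054489

segments=14 loops=1 length=11.054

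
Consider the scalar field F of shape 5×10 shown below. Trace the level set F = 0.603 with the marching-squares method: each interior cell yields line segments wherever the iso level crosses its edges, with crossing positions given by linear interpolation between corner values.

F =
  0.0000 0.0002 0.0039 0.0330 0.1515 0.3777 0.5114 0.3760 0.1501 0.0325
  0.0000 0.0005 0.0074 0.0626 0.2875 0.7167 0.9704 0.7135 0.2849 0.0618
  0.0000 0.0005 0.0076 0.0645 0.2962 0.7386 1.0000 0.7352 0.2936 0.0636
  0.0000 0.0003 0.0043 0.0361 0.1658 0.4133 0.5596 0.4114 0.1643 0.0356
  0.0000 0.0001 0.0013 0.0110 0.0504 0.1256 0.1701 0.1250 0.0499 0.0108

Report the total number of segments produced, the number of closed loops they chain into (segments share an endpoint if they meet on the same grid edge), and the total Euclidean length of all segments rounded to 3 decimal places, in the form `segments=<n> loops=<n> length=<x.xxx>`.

segments=10 loops=1 length=8.305

cell (0,4): code 0100 → (0.665,5.000)–(1.000,4.735)
cell (0,5): code 1100 → (0.200,6.000)–(0.665,5.000)
cell (0,6): code 1100 → (0.673,7.000)–(0.200,6.000)
cell (0,7): code 1000 → (1.000,7.258)–(0.673,7.000)
cell (1,4): code 0110 → (1.000,4.735)–(2.000,4.693)
cell (1,7): code 1001 → (2.000,7.299)–(1.000,7.258)
cell (2,4): code 0010 → (2.000,4.693)–(2.417,5.000)
cell (2,5): code 0011 → (2.417,5.000)–(2.901,6.000)
cell (2,6): code 0011 → (2.901,6.000)–(2.408,7.000)
cell (2,7): code 0001 → (2.408,7.000)–(2.000,7.299)
total: 10 segments, chained into 1 closed loop(s), length Σ = 8.304846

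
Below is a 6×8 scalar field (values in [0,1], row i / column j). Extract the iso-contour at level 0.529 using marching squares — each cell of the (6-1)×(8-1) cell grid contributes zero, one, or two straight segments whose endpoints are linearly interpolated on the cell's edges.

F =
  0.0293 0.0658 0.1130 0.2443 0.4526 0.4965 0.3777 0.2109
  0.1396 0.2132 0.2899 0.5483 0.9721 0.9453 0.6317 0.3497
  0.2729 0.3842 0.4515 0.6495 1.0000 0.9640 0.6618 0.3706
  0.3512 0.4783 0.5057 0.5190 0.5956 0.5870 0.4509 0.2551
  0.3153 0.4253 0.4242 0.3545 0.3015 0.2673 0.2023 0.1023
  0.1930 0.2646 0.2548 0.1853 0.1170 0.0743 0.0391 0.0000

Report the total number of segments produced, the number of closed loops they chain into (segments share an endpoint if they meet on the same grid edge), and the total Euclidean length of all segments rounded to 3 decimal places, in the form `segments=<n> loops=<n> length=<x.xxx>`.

cell (0,2): code 0100 → (0.937,3.000)–(1.000,2.925)
cell (0,3): code 1100 → (0.147,4.000)–(0.937,3.000)
cell (0,4): code 1100 → (0.072,5.000)–(0.147,4.000)
cell (0,5): code 1100 → (0.596,6.000)–(0.072,5.000)
cell (0,6): code 1000 → (1.000,6.364)–(0.596,6.000)
cell (1,2): code 0110 → (1.000,2.925)–(2.000,2.391)
cell (1,6): code 1001 → (2.000,6.456)–(1.000,6.364)
cell (2,2): code 0010 → (2.000,2.391)–(2.923,3.000)
cell (2,3): code 0111 → (2.923,3.000)–(3.000,3.131)
cell (2,5): code 1011 → (3.000,5.426)–(2.630,6.000)
cell (2,6): code 0001 → (2.630,6.000)–(2.000,6.456)
cell (3,3): code 0010 → (3.000,3.131)–(3.226,4.000)
cell (3,4): code 0011 → (3.226,4.000)–(3.181,5.000)
cell (3,5): code 0001 → (3.181,5.000)–(3.000,5.426)
total: 14 segments, chained into 1 closed loop(s), length Σ = 11.265808

segments=14 loops=1 length=11.266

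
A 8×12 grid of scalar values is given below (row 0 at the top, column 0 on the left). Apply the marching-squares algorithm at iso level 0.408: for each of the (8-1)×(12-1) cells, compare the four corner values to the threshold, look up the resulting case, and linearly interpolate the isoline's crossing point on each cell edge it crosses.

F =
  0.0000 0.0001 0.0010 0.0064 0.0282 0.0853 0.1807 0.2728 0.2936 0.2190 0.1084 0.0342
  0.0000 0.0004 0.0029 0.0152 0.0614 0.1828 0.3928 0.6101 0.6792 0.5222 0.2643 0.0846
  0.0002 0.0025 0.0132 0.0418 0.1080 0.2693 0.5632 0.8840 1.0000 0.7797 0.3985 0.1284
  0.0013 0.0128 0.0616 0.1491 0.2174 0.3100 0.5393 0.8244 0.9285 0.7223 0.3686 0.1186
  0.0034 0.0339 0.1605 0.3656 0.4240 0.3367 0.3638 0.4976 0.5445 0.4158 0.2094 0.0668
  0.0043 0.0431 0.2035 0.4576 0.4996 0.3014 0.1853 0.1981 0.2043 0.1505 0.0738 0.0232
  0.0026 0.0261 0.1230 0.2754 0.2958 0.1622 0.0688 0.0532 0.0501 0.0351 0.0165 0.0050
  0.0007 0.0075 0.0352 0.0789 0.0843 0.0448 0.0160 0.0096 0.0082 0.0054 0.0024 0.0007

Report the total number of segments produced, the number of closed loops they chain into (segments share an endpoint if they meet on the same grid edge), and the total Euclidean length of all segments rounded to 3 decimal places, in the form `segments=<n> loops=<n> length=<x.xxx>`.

cell (0,6): code 0100 → (0.401,7.000)–(1.000,6.070)
cell (0,7): code 1100 → (0.297,8.000)–(0.401,7.000)
cell (0,8): code 1100 → (0.623,9.000)–(0.297,8.000)
cell (0,9): code 1000 → (1.000,9.443)–(0.623,9.000)
cell (1,5): code 0100 → (1.089,6.000)–(2.000,5.472)
cell (1,6): code 1110 → (1.000,6.070)–(1.089,6.000)
cell (1,9): code 1001 → (2.000,9.975)–(1.000,9.443)
cell (2,5): code 0110 → (2.000,5.472)–(3.000,5.427)
cell (2,9): code 1001 → (3.000,9.889)–(2.000,9.975)
cell (3,3): code 0100 → (3.923,4.000)–(4.000,3.726)
cell (3,4): code 1000 → (4.000,4.183)–(3.923,4.000)
cell (3,5): code 0010 → (3.000,5.427)–(3.748,6.000)
cell (3,6): code 0111 → (3.748,6.000)–(4.000,6.330)
cell (3,9): code 1001 → (4.000,9.038)–(3.000,9.889)
cell (4,2): code 0100 → (4.461,3.000)–(5.000,2.805)
cell (4,3): code 1110 → (4.000,3.726)–(4.461,3.000)
cell (4,4): code 1001 → (5.000,4.462)–(4.000,4.183)
cell (4,6): code 0010 → (4.000,6.330)–(4.299,7.000)
cell (4,7): code 0011 → (4.299,7.000)–(4.401,8.000)
cell (4,8): code 0011 → (4.401,8.000)–(4.029,9.000)
cell (4,9): code 0001 → (4.029,9.000)–(4.000,9.038)
cell (5,2): code 0010 → (5.000,2.805)–(5.272,3.000)
cell (5,3): code 0011 → (5.272,3.000)–(5.449,4.000)
cell (5,4): code 0001 → (5.449,4.000)–(5.000,4.462)
total: 24 segments, chained into 2 closed loop(s), length Σ = 18.523127

segments=24 loops=2 length=18.523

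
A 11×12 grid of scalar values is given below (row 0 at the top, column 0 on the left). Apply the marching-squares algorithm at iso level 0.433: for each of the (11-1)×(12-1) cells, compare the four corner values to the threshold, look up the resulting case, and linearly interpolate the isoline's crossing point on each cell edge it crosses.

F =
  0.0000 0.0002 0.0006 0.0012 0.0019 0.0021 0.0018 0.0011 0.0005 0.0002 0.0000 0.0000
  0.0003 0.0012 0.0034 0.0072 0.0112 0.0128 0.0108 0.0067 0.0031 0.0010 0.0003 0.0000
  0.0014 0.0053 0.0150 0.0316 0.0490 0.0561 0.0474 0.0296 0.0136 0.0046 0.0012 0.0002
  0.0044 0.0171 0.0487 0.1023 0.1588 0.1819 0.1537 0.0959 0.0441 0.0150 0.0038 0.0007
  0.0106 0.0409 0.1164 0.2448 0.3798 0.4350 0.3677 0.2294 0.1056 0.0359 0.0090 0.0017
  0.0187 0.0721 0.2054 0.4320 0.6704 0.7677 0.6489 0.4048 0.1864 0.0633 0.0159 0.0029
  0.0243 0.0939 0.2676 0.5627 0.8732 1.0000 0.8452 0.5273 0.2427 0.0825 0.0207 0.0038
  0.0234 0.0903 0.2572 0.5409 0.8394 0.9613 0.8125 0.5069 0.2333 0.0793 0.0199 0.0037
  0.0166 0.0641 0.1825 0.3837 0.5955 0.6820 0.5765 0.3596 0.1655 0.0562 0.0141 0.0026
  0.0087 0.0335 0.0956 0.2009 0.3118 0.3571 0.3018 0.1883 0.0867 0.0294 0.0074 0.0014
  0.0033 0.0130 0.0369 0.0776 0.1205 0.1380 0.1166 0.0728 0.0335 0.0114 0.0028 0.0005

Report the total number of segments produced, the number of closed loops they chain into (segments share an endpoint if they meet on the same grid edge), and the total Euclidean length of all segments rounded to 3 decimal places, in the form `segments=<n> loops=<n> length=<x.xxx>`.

segments=20 loops=1 length=14.895

cell (3,4): code 0100 → (3.992,5.000)–(4.000,4.964)
cell (3,5): code 1000 → (4.000,5.030)–(3.992,5.000)
cell (4,3): code 0100 → (4.183,4.000)–(5.000,3.004)
cell (4,4): code 1110 → (4.000,4.964)–(4.183,4.000)
cell (4,5): code 1101 → (4.232,6.000)–(4.000,5.030)
cell (4,6): code 1000 → (5.000,6.884)–(4.232,6.000)
cell (5,2): code 0100 → (5.008,3.000)–(6.000,2.560)
cell (5,3): code 1110 → (5.000,3.004)–(5.008,3.000)
cell (5,6): code 1101 → (5.230,7.000)–(5.000,6.884)
cell (5,7): code 1000 → (6.000,7.331)–(5.230,7.000)
cell (6,2): code 0110 → (6.000,2.560)–(7.000,2.620)
cell (6,7): code 1001 → (7.000,7.270)–(6.000,7.331)
cell (7,2): code 0010 → (7.000,2.620)–(7.686,3.000)
cell (7,3): code 0111 → (7.686,3.000)–(8.000,3.233)
cell (7,6): code 1011 → (8.000,6.662)–(7.502,7.000)
cell (7,7): code 0001 → (7.502,7.000)–(7.000,7.270)
cell (8,3): code 0010 → (8.000,3.233)–(8.573,4.000)
cell (8,4): code 0011 → (8.573,4.000)–(8.766,5.000)
cell (8,5): code 0011 → (8.766,5.000)–(8.522,6.000)
cell (8,6): code 0001 → (8.522,6.000)–(8.000,6.662)
total: 20 segments, chained into 1 closed loop(s), length Σ = 14.894831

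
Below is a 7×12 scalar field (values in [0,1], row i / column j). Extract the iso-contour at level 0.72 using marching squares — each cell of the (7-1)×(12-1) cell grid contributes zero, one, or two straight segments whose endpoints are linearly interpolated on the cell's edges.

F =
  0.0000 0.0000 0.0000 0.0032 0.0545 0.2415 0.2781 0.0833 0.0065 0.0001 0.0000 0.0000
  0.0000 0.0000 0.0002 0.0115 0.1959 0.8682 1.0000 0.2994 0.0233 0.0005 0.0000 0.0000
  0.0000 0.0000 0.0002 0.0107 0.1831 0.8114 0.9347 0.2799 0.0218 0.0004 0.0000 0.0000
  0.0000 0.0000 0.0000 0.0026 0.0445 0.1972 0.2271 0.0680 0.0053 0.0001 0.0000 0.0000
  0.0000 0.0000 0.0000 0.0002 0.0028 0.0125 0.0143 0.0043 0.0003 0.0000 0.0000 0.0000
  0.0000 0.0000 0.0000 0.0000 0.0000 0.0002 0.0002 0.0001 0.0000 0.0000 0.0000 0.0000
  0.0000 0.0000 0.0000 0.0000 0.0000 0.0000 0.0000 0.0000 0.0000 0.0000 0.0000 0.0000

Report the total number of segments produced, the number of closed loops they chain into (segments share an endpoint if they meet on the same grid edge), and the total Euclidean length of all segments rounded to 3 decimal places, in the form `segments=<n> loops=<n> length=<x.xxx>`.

segments=8 loops=1 length=5.564

cell (0,4): code 0100 → (0.764,5.000)–(1.000,4.780)
cell (0,5): code 1100 → (0.612,6.000)–(0.764,5.000)
cell (0,6): code 1000 → (1.000,6.400)–(0.612,6.000)
cell (1,4): code 0110 → (1.000,4.780)–(2.000,4.855)
cell (1,6): code 1001 → (2.000,6.328)–(1.000,6.400)
cell (2,4): code 0010 → (2.000,4.855)–(2.149,5.000)
cell (2,5): code 0011 → (2.149,5.000)–(2.303,6.000)
cell (2,6): code 0001 → (2.303,6.000)–(2.000,6.328)
total: 8 segments, chained into 1 closed loop(s), length Σ = 5.563704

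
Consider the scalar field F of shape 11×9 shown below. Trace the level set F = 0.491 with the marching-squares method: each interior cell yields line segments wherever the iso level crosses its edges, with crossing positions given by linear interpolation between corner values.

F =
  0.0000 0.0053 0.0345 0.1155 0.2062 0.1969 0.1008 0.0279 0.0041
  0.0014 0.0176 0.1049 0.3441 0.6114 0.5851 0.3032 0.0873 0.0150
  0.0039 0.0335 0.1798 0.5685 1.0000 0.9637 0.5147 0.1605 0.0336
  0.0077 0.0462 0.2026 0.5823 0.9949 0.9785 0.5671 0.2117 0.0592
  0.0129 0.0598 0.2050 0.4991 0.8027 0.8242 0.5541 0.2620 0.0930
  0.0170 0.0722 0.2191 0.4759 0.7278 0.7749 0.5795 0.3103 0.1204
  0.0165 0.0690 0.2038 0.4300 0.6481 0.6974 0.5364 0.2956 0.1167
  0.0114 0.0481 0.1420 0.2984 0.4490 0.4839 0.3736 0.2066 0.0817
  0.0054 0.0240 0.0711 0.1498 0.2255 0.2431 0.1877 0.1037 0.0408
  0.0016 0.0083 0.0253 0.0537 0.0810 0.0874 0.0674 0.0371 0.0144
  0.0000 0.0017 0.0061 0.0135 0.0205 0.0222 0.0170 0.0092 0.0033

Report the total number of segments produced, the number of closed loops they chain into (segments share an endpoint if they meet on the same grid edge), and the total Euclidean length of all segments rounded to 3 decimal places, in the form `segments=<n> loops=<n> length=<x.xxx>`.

segments=20 loops=1 length=16.160

cell (0,3): code 0100 → (0.703,4.000)–(1.000,3.550)
cell (0,4): code 1100 → (0.758,5.000)–(0.703,4.000)
cell (0,5): code 1000 → (1.000,5.334)–(0.758,5.000)
cell (1,2): code 0100 → (1.655,3.000)–(2.000,2.801)
cell (1,3): code 1110 → (1.000,3.550)–(1.655,3.000)
cell (1,5): code 1101 → (1.888,6.000)–(1.000,5.334)
cell (1,6): code 1000 → (2.000,6.067)–(1.888,6.000)
cell (2,2): code 0110 → (2.000,2.801)–(3.000,2.760)
cell (2,6): code 1001 → (3.000,6.214)–(2.000,6.067)
cell (3,2): code 0110 → (3.000,2.760)–(4.000,2.972)
cell (3,6): code 1001 → (4.000,6.216)–(3.000,6.214)
cell (4,2): code 0010 → (4.000,2.972)–(4.349,3.000)
cell (4,3): code 0111 → (4.349,3.000)–(5.000,3.060)
cell (4,6): code 1001 → (5.000,6.329)–(4.000,6.216)
cell (5,3): code 0110 → (5.000,3.060)–(6.000,3.280)
cell (5,6): code 1001 → (6.000,6.189)–(5.000,6.329)
cell (6,3): code 0010 → (6.000,3.280)–(6.789,4.000)
cell (6,4): code 0011 → (6.789,4.000)–(6.967,5.000)
cell (6,5): code 0011 → (6.967,5.000)–(6.279,6.000)
cell (6,6): code 0001 → (6.279,6.000)–(6.000,6.189)
total: 20 segments, chained into 1 closed loop(s), length Σ = 16.160016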